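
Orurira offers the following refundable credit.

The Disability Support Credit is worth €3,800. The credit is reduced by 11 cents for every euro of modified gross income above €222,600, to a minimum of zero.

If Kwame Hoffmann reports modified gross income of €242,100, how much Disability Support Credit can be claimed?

€1,655

Disability Support Credit: 11% of the €19,500 excess over €222,600 is €2,145; credit = €3,800 − €2,145 = €1,655.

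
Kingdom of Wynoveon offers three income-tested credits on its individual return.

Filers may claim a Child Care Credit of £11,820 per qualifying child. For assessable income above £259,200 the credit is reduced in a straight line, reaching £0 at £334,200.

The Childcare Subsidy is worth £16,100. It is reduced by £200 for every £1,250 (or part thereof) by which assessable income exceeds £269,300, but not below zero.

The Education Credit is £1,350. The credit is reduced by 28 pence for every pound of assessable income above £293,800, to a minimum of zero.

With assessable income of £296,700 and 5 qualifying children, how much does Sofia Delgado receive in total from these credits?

£41,788

Child Care Credit: base = 5 × £11,820 = £59,100. £296,700 is £37,500 into a £75,000 phase-out range, leaving 37,500/75,000 of the credit: £59,100 × 37,500/75,000 = £29,550.
Childcare Subsidy: income exceeds £269,300 by £27,400, which is 22 full-or-partial £1,250 increments; reduction = 22 × £200 = £4,400, leaving £11,700.
Education Credit: 28% of the £2,900 excess over £293,800 is £812; credit = £1,350 − £812 = £538.
Total: £29,550 + £11,700 + £538 = £41,788.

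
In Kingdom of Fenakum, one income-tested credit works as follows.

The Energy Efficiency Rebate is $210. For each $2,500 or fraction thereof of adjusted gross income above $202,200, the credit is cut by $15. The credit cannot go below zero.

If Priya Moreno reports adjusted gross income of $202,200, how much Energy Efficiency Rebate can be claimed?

Energy Efficiency Rebate: $202,200 is at or below the $202,200 threshold, so the full $210 applies.

$210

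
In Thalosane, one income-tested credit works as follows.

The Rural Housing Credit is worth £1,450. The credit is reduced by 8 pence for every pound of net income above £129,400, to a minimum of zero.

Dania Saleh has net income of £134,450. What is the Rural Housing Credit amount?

Rural Housing Credit: 8% of the £5,050 excess over £129,400 is £404; credit = £1,450 − £404 = £1,046.

£1,046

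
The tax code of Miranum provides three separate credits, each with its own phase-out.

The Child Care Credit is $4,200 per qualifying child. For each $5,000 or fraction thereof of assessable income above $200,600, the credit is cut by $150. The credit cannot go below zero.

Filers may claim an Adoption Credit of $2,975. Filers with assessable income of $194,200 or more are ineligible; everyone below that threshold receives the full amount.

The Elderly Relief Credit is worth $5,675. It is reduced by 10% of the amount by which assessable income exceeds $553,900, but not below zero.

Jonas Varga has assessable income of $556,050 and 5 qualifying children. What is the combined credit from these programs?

$15,660

Child Care Credit: base = 5 × $4,200 = $21,000. income exceeds $200,600 by $355,450, which is 72 full-or-partial $5,000 increments; reduction = 72 × $150 = $10,800, leaving $10,200.
Adoption Credit: $556,050 meets or exceeds the $194,200 cutoff, so the credit is $0.
Elderly Relief Credit: 10% of the $2,150 excess over $553,900 is $215; credit = $5,675 − $215 = $5,460.
Total: $10,200 + $0 + $5,460 = $15,660.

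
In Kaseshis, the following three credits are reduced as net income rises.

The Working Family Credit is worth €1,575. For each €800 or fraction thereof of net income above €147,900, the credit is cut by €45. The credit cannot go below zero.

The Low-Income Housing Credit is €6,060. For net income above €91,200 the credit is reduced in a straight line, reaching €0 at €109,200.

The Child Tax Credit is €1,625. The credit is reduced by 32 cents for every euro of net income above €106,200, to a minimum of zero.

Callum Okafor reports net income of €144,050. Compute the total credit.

€1,575

Working Family Credit: €144,050 is at or below the €147,900 threshold, so the full €1,575 applies.
Low-Income Housing Credit: €144,050 is at or above €109,200, so the credit is €0.
Child Tax Credit: 32% of the €37,850 excess over €106,200 is €12,112 ≥ base, so the credit is €0.
Total: €1,575 + €0 + €0 = €1,575.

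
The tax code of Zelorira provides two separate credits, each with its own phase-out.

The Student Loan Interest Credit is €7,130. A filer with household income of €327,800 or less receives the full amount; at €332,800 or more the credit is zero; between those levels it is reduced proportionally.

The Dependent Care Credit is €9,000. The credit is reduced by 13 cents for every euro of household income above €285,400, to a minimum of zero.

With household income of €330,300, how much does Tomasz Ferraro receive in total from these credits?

€6,728

Student Loan Interest Credit: €330,300 is €2,500 into a €5,000 phase-out range, leaving 2,500/5,000 of the credit: €7,130 × 2,500/5,000 = €3,565.
Dependent Care Credit: 13% of the €44,900 excess over €285,400 is €5,837; credit = €9,000 − €5,837 = €3,163.
Total: €3,565 + €3,163 = €6,728.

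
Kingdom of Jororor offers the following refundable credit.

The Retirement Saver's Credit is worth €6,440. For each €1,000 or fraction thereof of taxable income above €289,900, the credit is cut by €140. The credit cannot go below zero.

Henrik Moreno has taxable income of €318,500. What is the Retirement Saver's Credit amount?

€2,380

Retirement Saver's Credit: income exceeds €289,900 by €28,600, which is 29 full-or-partial €1,000 increments; reduction = 29 × €140 = €4,060, leaving €2,380.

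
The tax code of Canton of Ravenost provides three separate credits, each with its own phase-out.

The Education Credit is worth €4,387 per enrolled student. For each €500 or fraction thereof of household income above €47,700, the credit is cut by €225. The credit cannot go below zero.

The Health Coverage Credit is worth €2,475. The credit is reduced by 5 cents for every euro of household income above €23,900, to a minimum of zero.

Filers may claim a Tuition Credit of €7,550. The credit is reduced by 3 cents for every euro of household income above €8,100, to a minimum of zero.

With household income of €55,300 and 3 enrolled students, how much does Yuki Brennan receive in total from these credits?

Education Credit: base = 3 × €4,387 = €13,161. income exceeds €47,700 by €7,600, which is 16 full-or-partial €500 increments; reduction = 16 × €225 = €3,600, leaving €9,561.
Health Coverage Credit: 5% of the €31,400 excess over €23,900 is €1,570; credit = €2,475 − €1,570 = €905.
Tuition Credit: 3% of the €47,200 excess over €8,100 is €1,416; credit = €7,550 − €1,416 = €6,134.
Total: €9,561 + €905 + €6,134 = €16,600.

€16,600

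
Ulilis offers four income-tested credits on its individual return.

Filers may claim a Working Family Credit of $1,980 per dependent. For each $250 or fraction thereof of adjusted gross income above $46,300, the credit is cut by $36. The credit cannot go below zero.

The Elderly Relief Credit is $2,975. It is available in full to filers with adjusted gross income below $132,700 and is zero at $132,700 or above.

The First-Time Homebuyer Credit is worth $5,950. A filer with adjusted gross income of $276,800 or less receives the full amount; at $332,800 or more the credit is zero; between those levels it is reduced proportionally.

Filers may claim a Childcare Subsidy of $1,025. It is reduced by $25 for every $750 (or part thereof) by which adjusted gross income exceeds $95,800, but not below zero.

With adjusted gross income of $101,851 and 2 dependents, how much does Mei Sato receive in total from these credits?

$9,725

Working Family Credit: base = 2 × $1,980 = $3,960. income exceeds $46,300 by $55,551 → 223 increments × $36 = $8,028 ≥ base, so the credit is $0.
Elderly Relief Credit: $101,851 is below the $132,700 cutoff, so the full $2,975 applies.
First-Time Homebuyer Credit: $101,851 is at or below the $276,800 threshold, so the full $5,950 applies.
Childcare Subsidy: income exceeds $95,800 by $6,051, which is 9 full-or-partial $750 increments; reduction = 9 × $25 = $225, leaving $800.
Total: $0 + $2,975 + $5,950 + $800 = $9,725.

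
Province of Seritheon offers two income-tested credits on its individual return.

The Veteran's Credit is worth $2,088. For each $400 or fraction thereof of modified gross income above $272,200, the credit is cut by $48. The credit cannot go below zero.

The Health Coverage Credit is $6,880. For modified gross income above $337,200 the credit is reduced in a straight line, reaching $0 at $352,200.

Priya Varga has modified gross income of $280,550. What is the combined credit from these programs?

Veteran's Credit: income exceeds $272,200 by $8,350, which is 21 full-or-partial $400 increments; reduction = 21 × $48 = $1,008, leaving $1,080.
Health Coverage Credit: $280,550 is at or below the $337,200 threshold, so the full $6,880 applies.
Total: $1,080 + $6,880 = $7,960.

$7,960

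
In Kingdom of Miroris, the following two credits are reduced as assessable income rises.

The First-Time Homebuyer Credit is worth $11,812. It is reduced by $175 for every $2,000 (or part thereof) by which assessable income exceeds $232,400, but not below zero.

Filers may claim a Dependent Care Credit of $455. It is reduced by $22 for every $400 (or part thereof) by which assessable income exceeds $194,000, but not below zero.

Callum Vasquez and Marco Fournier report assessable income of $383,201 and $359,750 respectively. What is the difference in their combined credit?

Callum ($383,201): First-Time Homebuyer Credit: income exceeds $232,400 by $150,801 → 76 increments × $175 = $13,300 ≥ base, so the credit is $0. Dependent Care Credit: income exceeds $194,000 by $189,201 → 474 increments × $22 = $10,428 ≥ base, so the credit is $0. total $0 + $0 = $0
Marco ($359,750): First-Time Homebuyer Credit: income exceeds $232,400 by $127,350, which is 64 full-or-partial $2,000 increments; reduction = 64 × $175 = $11,200, leaving $612. Dependent Care Credit: income exceeds $194,000 by $165,750 → 415 increments × $22 = $9,130 ≥ base, so the credit is $0. total $612 + $0 = $612
Difference: |$0 − $612| = $612.

$612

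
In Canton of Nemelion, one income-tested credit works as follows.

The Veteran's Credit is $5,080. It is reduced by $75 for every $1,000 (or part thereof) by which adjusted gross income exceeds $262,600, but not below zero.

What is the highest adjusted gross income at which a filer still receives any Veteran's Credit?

$329,600

After 67 increments the reduction is 67 × $75 = $5,025, leaving $55; one more increment wipes it out. Increment 67 ends at excess 67 × $1,000 = $67,000, so the highest qualifying income is $262,600 + $67,000 = $329,600.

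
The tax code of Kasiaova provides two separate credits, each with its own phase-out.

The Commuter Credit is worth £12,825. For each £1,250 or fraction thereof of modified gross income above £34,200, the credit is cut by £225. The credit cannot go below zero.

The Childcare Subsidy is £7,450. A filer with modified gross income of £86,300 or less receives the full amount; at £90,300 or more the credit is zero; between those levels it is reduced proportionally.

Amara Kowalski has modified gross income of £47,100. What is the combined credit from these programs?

Commuter Credit: income exceeds £34,200 by £12,900, which is 11 full-or-partial £1,250 increments; reduction = 11 × £225 = £2,475, leaving £10,350.
Childcare Subsidy: £47,100 is at or below the £86,300 threshold, so the full £7,450 applies.
Total: £10,350 + £7,450 = £17,800.

£17,800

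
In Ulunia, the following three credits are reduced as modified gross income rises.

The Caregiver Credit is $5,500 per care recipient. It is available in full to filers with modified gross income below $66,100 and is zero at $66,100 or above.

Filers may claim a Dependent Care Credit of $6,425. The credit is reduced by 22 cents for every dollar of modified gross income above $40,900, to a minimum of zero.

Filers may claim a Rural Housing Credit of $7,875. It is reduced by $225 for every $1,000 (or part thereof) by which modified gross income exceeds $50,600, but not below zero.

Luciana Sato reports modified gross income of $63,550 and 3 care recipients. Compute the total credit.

Caregiver Credit: base = 3 × $5,500 = $16,500. $63,550 is below the $66,100 cutoff, so the full $16,500 applies.
Dependent Care Credit: 22% of the $22,650 excess over $40,900 is $4,983; credit = $6,425 − $4,983 = $1,442.
Rural Housing Credit: income exceeds $50,600 by $12,950, which is 13 full-or-partial $1,000 increments; reduction = 13 × $225 = $2,925, leaving $4,950.
Total: $16,500 + $1,442 + $4,950 = $22,892.

$22,892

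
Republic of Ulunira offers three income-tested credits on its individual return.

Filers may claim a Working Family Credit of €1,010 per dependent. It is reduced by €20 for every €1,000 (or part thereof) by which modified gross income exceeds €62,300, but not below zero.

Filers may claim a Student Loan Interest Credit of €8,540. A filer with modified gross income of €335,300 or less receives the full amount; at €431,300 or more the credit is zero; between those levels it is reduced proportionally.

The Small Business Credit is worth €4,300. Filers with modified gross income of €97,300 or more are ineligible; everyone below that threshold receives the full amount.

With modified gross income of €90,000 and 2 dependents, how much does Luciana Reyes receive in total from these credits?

€14,300

Working Family Credit: base = 2 × €1,010 = €2,020. income exceeds €62,300 by €27,700, which is 28 full-or-partial €1,000 increments; reduction = 28 × €20 = €560, leaving €1,460.
Student Loan Interest Credit: €90,000 is at or below the €335,300 threshold, so the full €8,540 applies.
Small Business Credit: €90,000 is below the €97,300 cutoff, so the full €4,300 applies.
Total: €1,460 + €8,540 + €4,300 = €14,300.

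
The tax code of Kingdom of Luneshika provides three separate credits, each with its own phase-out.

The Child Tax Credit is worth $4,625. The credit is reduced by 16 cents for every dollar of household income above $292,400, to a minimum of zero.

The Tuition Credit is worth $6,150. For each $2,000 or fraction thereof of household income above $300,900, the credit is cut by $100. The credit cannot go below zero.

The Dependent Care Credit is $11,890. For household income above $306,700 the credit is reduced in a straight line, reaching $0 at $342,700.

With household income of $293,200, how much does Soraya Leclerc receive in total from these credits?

$22,537

Child Tax Credit: 16% of the $800 excess over $292,400 is $128; credit = $4,625 − $128 = $4,497.
Tuition Credit: $293,200 is at or below the $300,900 threshold, so the full $6,150 applies.
Dependent Care Credit: $293,200 is at or below the $306,700 threshold, so the full $11,890 applies.
Total: $4,497 + $6,150 + $11,890 = $22,537.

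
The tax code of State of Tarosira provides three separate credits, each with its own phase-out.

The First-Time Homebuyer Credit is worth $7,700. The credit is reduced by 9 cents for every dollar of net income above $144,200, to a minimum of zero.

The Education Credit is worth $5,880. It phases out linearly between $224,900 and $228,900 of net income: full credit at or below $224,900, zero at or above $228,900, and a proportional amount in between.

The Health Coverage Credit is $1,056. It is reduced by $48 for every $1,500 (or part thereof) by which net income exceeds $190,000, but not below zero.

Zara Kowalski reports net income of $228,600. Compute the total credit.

$545

First-Time Homebuyer Credit: 9% of the $84,400 excess over $144,200 is $7,596; credit = $7,700 − $7,596 = $104.
Education Credit: $228,600 is $3,700 into a $4,000 phase-out range, leaving 300/4,000 of the credit: $5,880 × 300/4,000 = $441.
Health Coverage Credit: income exceeds $190,000 by $38,600 → 26 increments × $48 = $1,248 ≥ base, so the credit is $0.
Total: $104 + $441 + $0 = $545.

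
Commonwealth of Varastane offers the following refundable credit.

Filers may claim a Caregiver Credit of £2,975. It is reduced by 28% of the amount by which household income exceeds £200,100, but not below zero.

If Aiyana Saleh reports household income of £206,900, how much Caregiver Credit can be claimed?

£1,071

Caregiver Credit: 28% of the £6,800 excess over £200,100 is £1,904; credit = £2,975 − £1,904 = £1,071.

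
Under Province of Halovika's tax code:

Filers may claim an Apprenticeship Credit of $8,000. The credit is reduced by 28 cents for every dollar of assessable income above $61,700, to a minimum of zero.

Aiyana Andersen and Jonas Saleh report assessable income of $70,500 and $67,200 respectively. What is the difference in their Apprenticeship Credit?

$924

Aiyana ($70,500): Apprenticeship Credit: 28% of the $8,800 excess over $61,700 is $2,464; credit = $8,000 − $2,464 = $5,536.
Jonas ($67,200): Apprenticeship Credit: 28% of the $5,500 excess over $61,700 is $1,540; credit = $8,000 − $1,540 = $6,460.
Difference: |$5,536 − $6,460| = $924.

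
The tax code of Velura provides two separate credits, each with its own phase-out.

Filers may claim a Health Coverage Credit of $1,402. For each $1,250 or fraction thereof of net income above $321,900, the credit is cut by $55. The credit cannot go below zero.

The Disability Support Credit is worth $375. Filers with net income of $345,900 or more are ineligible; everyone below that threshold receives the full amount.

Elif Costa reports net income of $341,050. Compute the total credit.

Health Coverage Credit: income exceeds $321,900 by $19,150, which is 16 full-or-partial $1,250 increments; reduction = 16 × $55 = $880, leaving $522.
Disability Support Credit: $341,050 is below the $345,900 cutoff, so the full $375 applies.
Total: $522 + $375 = $897.

$897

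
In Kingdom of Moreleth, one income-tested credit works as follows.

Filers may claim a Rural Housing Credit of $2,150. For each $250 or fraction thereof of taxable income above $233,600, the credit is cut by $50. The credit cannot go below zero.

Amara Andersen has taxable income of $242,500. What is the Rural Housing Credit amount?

$350

Rural Housing Credit: income exceeds $233,600 by $8,900, which is 36 full-or-partial $250 increments; reduction = 36 × $50 = $1,800, leaving $350.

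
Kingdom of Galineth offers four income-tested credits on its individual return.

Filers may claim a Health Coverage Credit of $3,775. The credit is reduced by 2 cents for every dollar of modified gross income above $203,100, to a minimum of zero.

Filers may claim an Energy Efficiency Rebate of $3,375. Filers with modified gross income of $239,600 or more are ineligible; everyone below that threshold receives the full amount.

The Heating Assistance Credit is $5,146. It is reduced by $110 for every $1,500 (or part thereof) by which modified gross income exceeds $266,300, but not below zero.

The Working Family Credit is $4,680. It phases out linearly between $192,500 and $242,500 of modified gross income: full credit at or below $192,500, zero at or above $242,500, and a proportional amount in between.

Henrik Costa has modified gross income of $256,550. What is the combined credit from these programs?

$7,852

Health Coverage Credit: 2% of the $53,450 excess over $203,100 is $1,069; credit = $3,775 − $1,069 = $2,706.
Energy Efficiency Rebate: $256,550 meets or exceeds the $239,600 cutoff, so the credit is $0.
Heating Assistance Credit: $256,550 is at or below the $266,300 threshold, so the full $5,146 applies.
Working Family Credit: $256,550 is at or above $242,500, so the credit is $0.
Total: $2,706 + $0 + $5,146 + $0 = $7,852.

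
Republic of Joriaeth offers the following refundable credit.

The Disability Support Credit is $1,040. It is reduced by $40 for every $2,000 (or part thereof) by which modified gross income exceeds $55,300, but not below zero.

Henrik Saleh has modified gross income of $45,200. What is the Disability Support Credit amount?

$1,040

Disability Support Credit: $45,200 is at or below the $55,300 threshold, so the full $1,040 applies.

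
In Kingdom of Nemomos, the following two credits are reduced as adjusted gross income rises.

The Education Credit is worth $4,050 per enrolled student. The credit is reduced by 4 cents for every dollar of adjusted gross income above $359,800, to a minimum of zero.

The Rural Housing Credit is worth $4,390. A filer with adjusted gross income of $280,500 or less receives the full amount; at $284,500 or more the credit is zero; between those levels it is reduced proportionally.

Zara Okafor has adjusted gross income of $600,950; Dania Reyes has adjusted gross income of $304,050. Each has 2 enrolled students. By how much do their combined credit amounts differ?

Zara ($600,950): Education Credit: base = 2 × $4,050 = $8,100. 4% of the $241,150 excess over $359,800 is $9,646 ≥ base, so the credit is $0. Rural Housing Credit: $600,950 is at or above $284,500, so the credit is $0. total $0 + $0 = $0
Dania ($304,050): Education Credit: base = 2 × $4,050 = $8,100. $304,050 is at or below the $359,800 threshold, so the full $8,100 applies. Rural Housing Credit: $304,050 is at or above $284,500, so the credit is $0. total $8,100 + $0 = $8,100
Difference: |$0 − $8,100| = $8,100.

$8,100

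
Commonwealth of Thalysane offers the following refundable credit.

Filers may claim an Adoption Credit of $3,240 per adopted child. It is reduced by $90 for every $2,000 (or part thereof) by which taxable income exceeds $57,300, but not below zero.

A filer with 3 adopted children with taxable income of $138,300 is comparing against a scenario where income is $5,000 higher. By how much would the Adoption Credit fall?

$180

At $138,300 — base = 3 × $3,240 = $9,720. income exceeds $57,300 by $81,000, which is 41 full-or-partial $2,000 increments; reduction = 41 × $90 = $3,690, leaving $6,030.
At $143,300 — base = 3 × $3,240 = $9,720. income exceeds $57,300 by $86,000, which is 43 full-or-partial $2,000 increments; reduction = 43 × $90 = $3,870, leaving $5,850.
Lost: $6,030 − $5,850 = $180.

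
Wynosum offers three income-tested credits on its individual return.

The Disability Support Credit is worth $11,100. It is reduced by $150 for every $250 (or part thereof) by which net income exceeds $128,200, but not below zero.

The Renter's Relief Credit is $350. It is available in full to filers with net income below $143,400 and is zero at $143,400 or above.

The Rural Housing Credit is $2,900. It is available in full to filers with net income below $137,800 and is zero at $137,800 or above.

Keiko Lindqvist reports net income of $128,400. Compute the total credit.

$14,200

Disability Support Credit: income exceeds $128,200 by $200, which is 1 full-or-partial $250 increment; reduction = 1 × $150 = $150, leaving $10,950.
Renter's Relief Credit: $128,400 is below the $143,400 cutoff, so the full $350 applies.
Rural Housing Credit: $128,400 is below the $137,800 cutoff, so the full $2,900 applies.
Total: $10,950 + $350 + $2,900 = $14,200.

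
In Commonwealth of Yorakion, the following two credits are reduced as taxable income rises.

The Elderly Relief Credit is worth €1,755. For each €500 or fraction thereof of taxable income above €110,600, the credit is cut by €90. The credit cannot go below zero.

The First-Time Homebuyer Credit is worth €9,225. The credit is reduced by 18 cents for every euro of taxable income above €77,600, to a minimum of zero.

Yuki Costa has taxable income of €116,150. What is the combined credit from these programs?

€2,961

Elderly Relief Credit: income exceeds €110,600 by €5,550, which is 12 full-or-partial €500 increments; reduction = 12 × €90 = €1,080, leaving €675.
First-Time Homebuyer Credit: 18% of the €38,550 excess over €77,600 is €6,939; credit = €9,225 − €6,939 = €2,286.
Total: €675 + €2,286 = €2,961.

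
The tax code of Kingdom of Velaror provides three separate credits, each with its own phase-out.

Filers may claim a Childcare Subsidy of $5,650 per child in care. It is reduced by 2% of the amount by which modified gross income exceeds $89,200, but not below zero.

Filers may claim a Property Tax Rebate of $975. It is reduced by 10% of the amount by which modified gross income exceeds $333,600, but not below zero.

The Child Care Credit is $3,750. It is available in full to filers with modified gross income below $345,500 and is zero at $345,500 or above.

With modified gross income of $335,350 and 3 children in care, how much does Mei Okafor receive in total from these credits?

Childcare Subsidy: base = 3 × $5,650 = $16,950. 2% of the $246,150 excess over $89,200 is $4,923; credit = $16,950 − $4,923 = $12,027.
Property Tax Rebate: 10% of the $1,750 excess over $333,600 is $175; credit = $975 − $175 = $800.
Child Care Credit: $335,350 is below the $345,500 cutoff, so the full $3,750 applies.
Total: $12,027 + $800 + $3,750 = $16,577.

$16,577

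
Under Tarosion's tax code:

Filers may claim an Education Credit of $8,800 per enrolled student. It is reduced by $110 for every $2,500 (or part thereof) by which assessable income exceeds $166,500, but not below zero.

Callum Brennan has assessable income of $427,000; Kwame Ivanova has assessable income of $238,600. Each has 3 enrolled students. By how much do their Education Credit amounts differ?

$8,360

Callum ($427,000): Education Credit: base = 3 × $8,800 = $26,400. income exceeds $166,500 by $260,500, which is 105 full-or-partial $2,500 increments; reduction = 105 × $110 = $11,550, leaving $14,850.
Kwame ($238,600): Education Credit: base = 3 × $8,800 = $26,400. income exceeds $166,500 by $72,100, which is 29 full-or-partial $2,500 increments; reduction = 29 × $110 = $3,190, leaving $23,210.
Difference: |$14,850 − $23,210| = $8,360.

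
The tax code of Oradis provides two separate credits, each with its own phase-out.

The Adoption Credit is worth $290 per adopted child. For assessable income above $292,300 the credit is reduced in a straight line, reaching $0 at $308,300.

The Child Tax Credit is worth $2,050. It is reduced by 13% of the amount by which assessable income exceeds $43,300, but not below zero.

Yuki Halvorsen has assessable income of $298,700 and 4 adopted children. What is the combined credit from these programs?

Adoption Credit: base = 4 × $290 = $1,160. $298,700 is $6,400 into a $16,000 phase-out range, leaving 9,600/16,000 of the credit: $1,160 × 9,600/16,000 = $696.
Child Tax Credit: 13% of the $255,400 excess over $43,300 is $33,202 ≥ base, so the credit is $0.
Total: $696 + $0 = $696.

$696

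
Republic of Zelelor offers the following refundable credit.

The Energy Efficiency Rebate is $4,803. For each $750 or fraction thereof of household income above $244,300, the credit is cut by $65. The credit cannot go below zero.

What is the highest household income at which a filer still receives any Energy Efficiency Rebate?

After 73 increments the reduction is 73 × $65 = $4,745, leaving $58; one more increment wipes it out. Increment 73 ends at excess 73 × $750 = $54,750, so the highest qualifying income is $244,300 + $54,750 = $299,050.

$299,050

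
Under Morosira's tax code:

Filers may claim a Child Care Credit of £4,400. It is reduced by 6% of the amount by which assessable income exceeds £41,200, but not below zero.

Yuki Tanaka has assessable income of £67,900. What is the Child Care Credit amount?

Child Care Credit: 6% of the £26,700 excess over £41,200 is £1,602; credit = £4,400 − £1,602 = £2,798.

£2,798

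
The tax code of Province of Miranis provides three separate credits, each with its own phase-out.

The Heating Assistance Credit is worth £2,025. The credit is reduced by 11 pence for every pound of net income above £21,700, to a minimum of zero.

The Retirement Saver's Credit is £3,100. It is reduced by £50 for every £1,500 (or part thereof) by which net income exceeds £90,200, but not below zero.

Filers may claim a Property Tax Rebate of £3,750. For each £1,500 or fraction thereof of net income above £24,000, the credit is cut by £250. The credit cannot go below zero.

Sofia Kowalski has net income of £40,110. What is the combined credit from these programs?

Heating Assistance Credit: 11% of the £18,410 excess over £21,700 is £2,025.10 ≥ base, so the credit is £0.
Retirement Saver's Credit: £40,110 is at or below the £90,200 threshold, so the full £3,100 applies.
Property Tax Rebate: income exceeds £24,000 by £16,110, which is 11 full-or-partial £1,500 increments; reduction = 11 × £250 = £2,750, leaving £1,000.
Total: £0 + £3,100 + £1,000 = £4,100.

£4,100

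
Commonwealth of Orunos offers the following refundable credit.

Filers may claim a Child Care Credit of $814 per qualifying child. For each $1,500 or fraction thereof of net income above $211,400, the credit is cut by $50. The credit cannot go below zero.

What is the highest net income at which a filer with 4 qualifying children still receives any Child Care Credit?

$308,900

Full credit = 4 × $814 = $3,256.
After 65 increments the reduction is 65 × $50 = $3,250, leaving $6; one more increment wipes it out. Increment 65 ends at excess 65 × $1,500 = $97,500, so the highest qualifying income is $211,400 + $97,500 = $308,900.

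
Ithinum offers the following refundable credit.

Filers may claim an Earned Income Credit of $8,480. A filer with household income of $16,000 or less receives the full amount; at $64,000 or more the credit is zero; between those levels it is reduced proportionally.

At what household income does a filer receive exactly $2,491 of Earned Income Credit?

$2,491 is 2,491/8,480 of the full $8,480, so 5,989/8,480 of the $48,000 range has been used: income = $16,000 + $48,000 × 5,989/8,480 = $49,900.

$49,900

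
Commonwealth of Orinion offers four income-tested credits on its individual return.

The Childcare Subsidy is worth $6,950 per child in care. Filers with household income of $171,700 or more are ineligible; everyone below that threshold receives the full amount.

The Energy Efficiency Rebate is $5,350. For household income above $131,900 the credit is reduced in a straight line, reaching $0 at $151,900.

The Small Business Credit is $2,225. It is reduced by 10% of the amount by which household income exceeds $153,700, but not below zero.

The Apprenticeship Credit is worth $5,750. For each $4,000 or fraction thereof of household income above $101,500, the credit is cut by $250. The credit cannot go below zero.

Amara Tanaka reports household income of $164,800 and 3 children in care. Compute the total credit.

Childcare Subsidy: base = 3 × $6,950 = $20,850. $164,800 is below the $171,700 cutoff, so the full $20,850 applies.
Energy Efficiency Rebate: $164,800 is at or above $151,900, so the credit is $0.
Small Business Credit: 10% of the $11,100 excess over $153,700 is $1,110; credit = $2,225 − $1,110 = $1,115.
Apprenticeship Credit: income exceeds $101,500 by $63,300, which is 16 full-or-partial $4,000 increments; reduction = 16 × $250 = $4,000, leaving $1,750.
Total: $20,850 + $0 + $1,115 + $1,750 = $23,715.

$23,715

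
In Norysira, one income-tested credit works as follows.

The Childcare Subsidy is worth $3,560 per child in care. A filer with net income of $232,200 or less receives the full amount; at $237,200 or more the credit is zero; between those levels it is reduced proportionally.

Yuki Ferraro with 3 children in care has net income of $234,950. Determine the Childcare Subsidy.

$4,806

Childcare Subsidy: base = 3 × $3,560 = $10,680. $234,950 is $2,750 into a $5,000 phase-out range, leaving 2,250/5,000 of the credit: $10,680 × 2,250/5,000 = $4,806.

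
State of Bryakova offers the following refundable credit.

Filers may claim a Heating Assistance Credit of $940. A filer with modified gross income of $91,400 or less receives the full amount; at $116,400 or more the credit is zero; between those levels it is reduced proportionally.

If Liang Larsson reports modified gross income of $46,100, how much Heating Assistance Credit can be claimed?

Heating Assistance Credit: $46,100 is at or below the $91,400 threshold, so the full $940 applies.

$940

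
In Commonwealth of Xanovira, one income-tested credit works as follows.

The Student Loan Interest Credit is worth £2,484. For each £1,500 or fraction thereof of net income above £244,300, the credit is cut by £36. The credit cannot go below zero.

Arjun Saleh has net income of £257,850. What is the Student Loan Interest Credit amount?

£2,124

Student Loan Interest Credit: income exceeds £244,300 by £13,550, which is 10 full-or-partial £1,500 increments; reduction = 10 × £36 = £360, leaving £2,124.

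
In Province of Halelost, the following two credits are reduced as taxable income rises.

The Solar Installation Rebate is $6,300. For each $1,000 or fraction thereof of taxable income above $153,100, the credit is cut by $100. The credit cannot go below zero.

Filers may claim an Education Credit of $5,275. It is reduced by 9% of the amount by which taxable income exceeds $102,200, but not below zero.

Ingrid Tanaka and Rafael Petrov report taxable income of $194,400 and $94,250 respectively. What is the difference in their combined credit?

Ingrid ($194,400): Solar Installation Rebate: income exceeds $153,100 by $41,300, which is 42 full-or-partial $1,000 increments; reduction = 42 × $100 = $4,200, leaving $2,100. Education Credit: 9% of the $92,200 excess over $102,200 is $8,298 ≥ base, so the credit is $0. total $2,100 + $0 = $2,100
Rafael ($94,250): Solar Installation Rebate: $94,250 is at or below the $153,100 threshold, so the full $6,300 applies. Education Credit: $94,250 is at or below the $102,200 threshold, so the full $5,275 applies. total $6,300 + $5,275 = $11,575
Difference: |$2,100 − $11,575| = $9,475.

$9,475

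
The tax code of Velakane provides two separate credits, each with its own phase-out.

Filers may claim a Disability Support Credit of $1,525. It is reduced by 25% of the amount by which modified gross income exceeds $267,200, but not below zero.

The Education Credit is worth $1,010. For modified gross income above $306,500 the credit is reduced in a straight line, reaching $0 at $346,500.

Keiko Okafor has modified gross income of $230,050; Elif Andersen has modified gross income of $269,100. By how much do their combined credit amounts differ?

$475

Keiko ($230,050): Disability Support Credit: $230,050 is at or below the $267,200 threshold, so the full $1,525 applies. Education Credit: $230,050 is at or below the $306,500 threshold, so the full $1,010 applies. total $1,525 + $1,010 = $2,535
Elif ($269,100): Disability Support Credit: 25% of the $1,900 excess over $267,200 is $475; credit = $1,525 − $475 = $1,050. Education Credit: $269,100 is at or below the $306,500 threshold, so the full $1,010 applies. total $1,050 + $1,010 = $2,060
Difference: |$2,535 − $2,060| = $475.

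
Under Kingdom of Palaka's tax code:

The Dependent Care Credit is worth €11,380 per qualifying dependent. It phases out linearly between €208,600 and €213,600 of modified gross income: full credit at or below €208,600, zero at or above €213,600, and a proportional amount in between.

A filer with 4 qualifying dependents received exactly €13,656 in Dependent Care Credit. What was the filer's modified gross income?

Full credit = 4 × €11,380 = €45,520.
€13,656 is 13,656/45,520 of the full €45,520, so 31,864/45,520 of the €5,000 range has been used: income = €208,600 + €5,000 × 31,864/45,520 = €212,100.

€212,100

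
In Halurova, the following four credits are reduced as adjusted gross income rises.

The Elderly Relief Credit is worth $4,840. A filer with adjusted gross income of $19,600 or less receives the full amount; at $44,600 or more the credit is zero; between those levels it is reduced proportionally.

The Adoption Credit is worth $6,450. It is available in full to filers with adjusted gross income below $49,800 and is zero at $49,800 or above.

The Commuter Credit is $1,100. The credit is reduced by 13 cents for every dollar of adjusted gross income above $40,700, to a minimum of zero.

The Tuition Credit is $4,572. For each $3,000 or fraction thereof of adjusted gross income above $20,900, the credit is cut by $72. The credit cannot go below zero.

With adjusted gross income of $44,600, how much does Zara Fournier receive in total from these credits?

$11,039

Elderly Relief Credit: $44,600 is at or above $44,600, so the credit is $0.
Adoption Credit: $44,600 is below the $49,800 cutoff, so the full $6,450 applies.
Commuter Credit: 13% of the $3,900 excess over $40,700 is $507; credit = $1,100 − $507 = $593.
Tuition Credit: income exceeds $20,900 by $23,700, which is 8 full-or-partial $3,000 increments; reduction = 8 × $72 = $576, leaving $3,996.
Total: $0 + $6,450 + $593 + $3,996 = $11,039.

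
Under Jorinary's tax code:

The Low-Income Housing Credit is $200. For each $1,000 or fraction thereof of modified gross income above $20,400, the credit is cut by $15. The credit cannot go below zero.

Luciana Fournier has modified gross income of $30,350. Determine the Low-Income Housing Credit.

Low-Income Housing Credit: income exceeds $20,400 by $9,950, which is 10 full-or-partial $1,000 increments; reduction = 10 × $15 = $150, leaving $50.

$50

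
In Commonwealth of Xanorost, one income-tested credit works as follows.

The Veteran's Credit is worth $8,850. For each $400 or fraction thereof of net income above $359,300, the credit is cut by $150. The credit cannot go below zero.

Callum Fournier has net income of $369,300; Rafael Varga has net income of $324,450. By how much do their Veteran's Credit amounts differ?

Callum ($369,300): Veteran's Credit: income exceeds $359,300 by $10,000, which is 25 full-or-partial $400 increments; reduction = 25 × $150 = $3,750, leaving $5,100.
Rafael ($324,450): Veteran's Credit: $324,450 is at or below the $359,300 threshold, so the full $8,850 applies.
Difference: |$5,100 − $8,850| = $3,750.

$3,750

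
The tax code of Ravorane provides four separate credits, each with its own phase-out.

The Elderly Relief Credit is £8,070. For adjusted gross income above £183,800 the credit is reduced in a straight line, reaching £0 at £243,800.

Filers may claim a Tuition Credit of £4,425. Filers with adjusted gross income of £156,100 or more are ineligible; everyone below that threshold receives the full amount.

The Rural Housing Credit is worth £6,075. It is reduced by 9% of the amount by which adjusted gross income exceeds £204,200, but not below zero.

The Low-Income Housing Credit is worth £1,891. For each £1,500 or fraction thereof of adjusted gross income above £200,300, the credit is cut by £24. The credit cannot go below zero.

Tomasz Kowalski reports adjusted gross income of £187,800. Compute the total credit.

Elderly Relief Credit: £187,800 is £4,000 into a £60,000 phase-out range, leaving 56,000/60,000 of the credit: £8,070 × 56,000/60,000 = £7,532.
Tuition Credit: £187,800 meets or exceeds the £156,100 cutoff, so the credit is £0.
Rural Housing Credit: £187,800 is at or below the £204,200 threshold, so the full £6,075 applies.
Low-Income Housing Credit: £187,800 is at or below the £200,300 threshold, so the full £1,891 applies.
Total: £7,532 + £0 + £6,075 + £1,891 = £15,498.

£15,498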